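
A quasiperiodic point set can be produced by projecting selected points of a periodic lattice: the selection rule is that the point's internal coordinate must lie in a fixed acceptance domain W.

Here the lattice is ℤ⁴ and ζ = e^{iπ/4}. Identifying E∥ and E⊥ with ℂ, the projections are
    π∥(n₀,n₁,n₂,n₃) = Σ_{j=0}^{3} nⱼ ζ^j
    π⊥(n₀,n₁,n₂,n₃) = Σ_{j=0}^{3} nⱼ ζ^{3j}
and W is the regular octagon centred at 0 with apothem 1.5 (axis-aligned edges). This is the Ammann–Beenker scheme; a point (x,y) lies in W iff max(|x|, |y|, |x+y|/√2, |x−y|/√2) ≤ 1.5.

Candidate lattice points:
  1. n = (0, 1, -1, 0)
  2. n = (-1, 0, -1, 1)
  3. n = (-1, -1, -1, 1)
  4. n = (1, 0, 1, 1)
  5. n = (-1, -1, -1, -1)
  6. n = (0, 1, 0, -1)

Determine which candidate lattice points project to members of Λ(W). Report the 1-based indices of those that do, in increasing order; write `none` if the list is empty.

π⊥(n) = n₀ + n₁ζ³ + n₂ζ⁶ + n₃ζ⁹ where ζ = e^{iπ/4}.
#1 (0, 1, -1, 0): internal (-0.707107, 1.707107); octagon support 1.707107 vs apothem 1.5 → ∉ W
#2 (-1, 0, -1, 1): internal (-0.292893, 1.707107); octagon support 1.707107 vs apothem 1.5 → ∉ W
#3 (-1, -1, -1, 1): internal (0.414214, 1.000000); octagon support 1.000000 vs apothem 1.5 → ∈ W
#4 (1, 0, 1, 1): internal (1.707107, -0.292893); octagon support 1.707107 vs apothem 1.5 → ∉ W
#5 (-1, -1, -1, -1): internal (-1.000000, -0.414214); octagon support 1.000000 vs apothem 1.5 → ∈ W
#6 (0, 1, 0, -1): internal (-1.414214, 0.000000); octagon support 1.414214 vs apothem 1.5 → ∈ W

3, 5, 6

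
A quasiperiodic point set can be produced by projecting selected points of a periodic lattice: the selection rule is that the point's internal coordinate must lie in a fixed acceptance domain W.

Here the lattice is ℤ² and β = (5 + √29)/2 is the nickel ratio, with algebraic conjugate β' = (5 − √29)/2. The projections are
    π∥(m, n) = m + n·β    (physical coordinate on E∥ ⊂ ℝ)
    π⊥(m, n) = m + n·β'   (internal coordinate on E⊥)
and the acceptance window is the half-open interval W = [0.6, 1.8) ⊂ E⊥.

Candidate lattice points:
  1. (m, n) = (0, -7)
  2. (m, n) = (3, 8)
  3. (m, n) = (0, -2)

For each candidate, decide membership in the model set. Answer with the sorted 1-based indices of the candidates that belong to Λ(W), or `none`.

Compute β' = (5−√29)/2 = -0.19258, so π⊥(m,n) = m -0.19258·n.
candidate 1: (m,n)=(0,-7) → π∥ = 0-7·β ≈ -36.34808, π⊥ = 0-7·β' ≈ 1.34808 ∈ [0.6, 1.8) ⇒ IN Λ
candidate 2: (m,n)=(3,8) → π∥ = 3+8·β ≈ 44.54066, π⊥ = 3+8·β' ≈ 1.45934 ∈ [0.6, 1.8) ⇒ IN Λ
candidate 3: (m,n)=(0,-2) → π∥ = 0-2·β ≈ -10.38516, π⊥ = 0-2·β' ≈ 0.38516 ∉ [0.6, 1.8) ⇒ out

1, 2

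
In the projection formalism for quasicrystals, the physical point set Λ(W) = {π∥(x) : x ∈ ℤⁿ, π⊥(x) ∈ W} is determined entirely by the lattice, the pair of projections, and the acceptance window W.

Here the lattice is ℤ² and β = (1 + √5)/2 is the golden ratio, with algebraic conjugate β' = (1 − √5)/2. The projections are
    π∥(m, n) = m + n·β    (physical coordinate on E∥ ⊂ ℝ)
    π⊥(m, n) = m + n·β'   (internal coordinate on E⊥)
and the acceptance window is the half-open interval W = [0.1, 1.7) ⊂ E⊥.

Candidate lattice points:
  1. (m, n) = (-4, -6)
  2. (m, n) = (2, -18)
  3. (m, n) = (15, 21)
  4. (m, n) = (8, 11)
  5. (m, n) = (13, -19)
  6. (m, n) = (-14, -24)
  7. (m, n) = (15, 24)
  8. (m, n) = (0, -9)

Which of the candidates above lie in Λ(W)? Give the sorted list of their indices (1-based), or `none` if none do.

4, 6, 7

Compute β' = (1−√5)/2 = -0.61803, so π⊥(m,n) = m -0.61803·n.
candidate 1: (m,n)=(-4,-6) → π∥ = -4-6·β ≈ -13.70820, π⊥ = -4-6·β' ≈ -0.29180 ∉ [0.1, 1.7) ⇒ out
candidate 2: (m,n)=(2,-18) → π∥ = 2-18·β ≈ -27.12461, π⊥ = 2-18·β' ≈ 13.12461 ∉ [0.1, 1.7) ⇒ out
candidate 3: (m,n)=(15,21) → π∥ = 15+21·β ≈ 48.97871, π⊥ = 15+21·β' ≈ 2.02129 ∉ [0.1, 1.7) ⇒ out
candidate 4: (m,n)=(8,11) → π∥ = 8+11·β ≈ 25.79837, π⊥ = 8+11·β' ≈ 1.20163 ∈ [0.1, 1.7) ⇒ IN Λ
candidate 5: (m,n)=(13,-19) → π∥ = 13-19·β ≈ -17.74265, π⊥ = 13-19·β' ≈ 24.74265 ∉ [0.1, 1.7) ⇒ out
candidate 6: (m,n)=(-14,-24) → π∥ = -14-24·β ≈ -52.83282, π⊥ = -14-24·β' ≈ 0.83282 ∈ [0.1, 1.7) ⇒ IN Λ
candidate 7: (m,n)=(15,24) → π∥ = 15+24·β ≈ 53.83282, π⊥ = 15+24·β' ≈ 0.16718 ∈ [0.1, 1.7) ⇒ IN Λ
candidate 8: (m,n)=(0,-9) → π∥ = 0-9·β ≈ -14.56231, π⊥ = 0-9·β' ≈ 5.56231 ∉ [0.1, 1.7) ⇒ out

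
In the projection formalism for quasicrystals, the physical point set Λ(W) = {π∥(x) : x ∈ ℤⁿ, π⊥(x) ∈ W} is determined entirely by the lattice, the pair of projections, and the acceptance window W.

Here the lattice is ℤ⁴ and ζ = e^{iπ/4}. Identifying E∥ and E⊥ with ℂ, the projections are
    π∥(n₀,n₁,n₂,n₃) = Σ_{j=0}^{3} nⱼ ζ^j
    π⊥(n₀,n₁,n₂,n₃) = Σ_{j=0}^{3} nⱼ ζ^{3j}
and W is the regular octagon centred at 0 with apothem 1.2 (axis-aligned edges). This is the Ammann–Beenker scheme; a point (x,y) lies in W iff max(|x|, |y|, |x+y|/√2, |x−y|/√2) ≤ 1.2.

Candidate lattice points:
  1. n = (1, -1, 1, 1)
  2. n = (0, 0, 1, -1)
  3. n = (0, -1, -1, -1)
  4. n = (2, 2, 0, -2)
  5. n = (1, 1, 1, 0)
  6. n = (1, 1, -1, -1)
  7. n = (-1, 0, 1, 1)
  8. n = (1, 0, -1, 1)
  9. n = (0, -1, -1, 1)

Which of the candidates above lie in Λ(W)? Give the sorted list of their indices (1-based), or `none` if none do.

3, 4, 5, 6, 7

π⊥(n) = n₀ + n₁ζ³ + n₂ζ⁶ + n₃ζ⁹ where ζ = e^{iπ/4}.
#1 (1, -1, 1, 1): internal (2.4142, -1.0000); octagon support 2.4142 vs apothem 1.2 → ∉ W
#2 (0, 0, 1, -1): internal (-0.7071, -1.7071); octagon support 1.7071 vs apothem 1.2 → ∉ W
#3 (0, -1, -1, -1): internal (0.0000, -0.4142); octagon support 0.4142 vs apothem 1.2 → ∈ W
#4 (2, 2, 0, -2): internal (-0.8284, 0.0000); octagon support 0.8284 vs apothem 1.2 → ∈ W
#5 (1, 1, 1, 0): internal (0.2929, -0.2929); octagon support 0.4142 vs apothem 1.2 → ∈ W
#6 (1, 1, -1, -1): internal (-0.4142, 1.0000); octagon support 1.0000 vs apothem 1.2 → ∈ W
#7 (-1, 0, 1, 1): internal (-0.2929, -0.2929); octagon support 0.4142 vs apothem 1.2 → ∈ W
#8 (1, 0, -1, 1): internal (1.7071, 1.7071); octagon support 2.4142 vs apothem 1.2 → ∉ W
#9 (0, -1, -1, 1): internal (1.4142, 1.0000); octagon support 1.7071 vs apothem 1.2 → ∉ W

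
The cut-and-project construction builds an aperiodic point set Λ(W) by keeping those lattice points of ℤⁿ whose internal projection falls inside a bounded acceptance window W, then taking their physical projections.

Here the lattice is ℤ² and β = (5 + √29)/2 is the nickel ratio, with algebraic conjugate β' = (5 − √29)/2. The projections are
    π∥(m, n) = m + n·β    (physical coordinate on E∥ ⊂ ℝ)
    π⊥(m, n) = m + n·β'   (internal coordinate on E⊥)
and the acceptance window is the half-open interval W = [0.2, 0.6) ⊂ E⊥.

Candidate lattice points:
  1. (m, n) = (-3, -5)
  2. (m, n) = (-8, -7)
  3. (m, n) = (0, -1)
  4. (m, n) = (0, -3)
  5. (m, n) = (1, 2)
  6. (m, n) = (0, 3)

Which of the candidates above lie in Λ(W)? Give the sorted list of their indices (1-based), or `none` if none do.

Numerically β ≈ 5.19258 and β' = −1/β ≈ -0.19258.
#1 (-3,-5): internal coord -3 + (-5)·β' = -2.03709; -2.03709 ∉ [0.2, 0.6) → out
#2 (-8,-7): internal coord -8 + (-7)·β' = -6.65192; -6.65192 ∉ [0.2, 0.6) → out
#3 (0,-1): internal coord 0 + (-1)·β' = +0.19258; +0.19258 ∉ [0.2, 0.6) → out
#4 (0,-3): internal coord 0 + (-3)·β' = +0.57775; +0.57775 ∈ [0.2, 0.6) → IN Λ
#5 (1,2): internal coord 1 + (2)·β' = +0.61484; +0.61484 ∉ [0.2, 0.6) → out
#6 (0,3): internal coord 0 + (3)·β' = -0.57775; -0.57775 ∉ [0.2, 0.6) → out

4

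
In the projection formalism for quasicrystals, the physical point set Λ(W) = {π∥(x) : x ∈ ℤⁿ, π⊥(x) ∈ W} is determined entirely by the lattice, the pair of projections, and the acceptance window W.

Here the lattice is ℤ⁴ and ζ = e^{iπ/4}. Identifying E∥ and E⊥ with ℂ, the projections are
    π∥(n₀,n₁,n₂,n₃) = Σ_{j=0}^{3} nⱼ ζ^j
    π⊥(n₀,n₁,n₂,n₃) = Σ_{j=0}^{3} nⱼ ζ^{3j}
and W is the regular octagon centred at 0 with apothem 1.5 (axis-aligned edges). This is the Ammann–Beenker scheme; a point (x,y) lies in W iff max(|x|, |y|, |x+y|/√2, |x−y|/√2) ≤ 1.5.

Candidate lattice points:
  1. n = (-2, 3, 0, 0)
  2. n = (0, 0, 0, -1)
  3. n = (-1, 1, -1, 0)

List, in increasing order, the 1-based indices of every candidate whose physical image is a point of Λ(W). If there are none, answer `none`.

π⊥(n) = n₀ + n₁ζ³ + n₂ζ⁶ + n₃ζ⁹ where ζ = e^{iπ/4}.
candidate 1: n = (-2, 3, 0, 0) → π⊥ ≈ (-4.121320, +2.121320); max(|x|,|y|,|x±y|/√2) = 4.414214 > 1.5 ⇒ ∉ W
candidate 2: n = (0, 0, 0, -1) → π⊥ ≈ (-0.707107, -0.707107); max(|x|,|y|,|x±y|/√2) = 1.000000 ≤ 1.5 ⇒ ∈ W
candidate 3: n = (-1, 1, -1, 0) → π⊥ ≈ (-1.707107, +1.707107); max(|x|,|y|,|x±y|/√2) = 2.414214 > 1.5 ⇒ ∉ W

2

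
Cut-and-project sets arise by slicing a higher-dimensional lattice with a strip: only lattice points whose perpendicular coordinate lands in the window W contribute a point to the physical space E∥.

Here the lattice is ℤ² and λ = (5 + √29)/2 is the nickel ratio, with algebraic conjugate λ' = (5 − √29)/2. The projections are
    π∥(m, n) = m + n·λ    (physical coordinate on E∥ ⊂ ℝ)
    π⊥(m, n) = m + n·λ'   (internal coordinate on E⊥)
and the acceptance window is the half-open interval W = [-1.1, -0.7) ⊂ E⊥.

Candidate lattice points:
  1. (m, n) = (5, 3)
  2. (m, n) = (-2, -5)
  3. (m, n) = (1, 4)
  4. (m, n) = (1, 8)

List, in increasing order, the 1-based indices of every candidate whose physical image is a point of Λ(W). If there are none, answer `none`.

λ' = (5−√29)/2 ≈ -0.192582.
#1 (5,3): internal coord 5 + (3)·λ' = +4.422253; +4.422253 ∉ [-1.1, -0.7) → out
#2 (-2,-5): internal coord -2 + (-5)·λ' = -1.037088; -1.037088 ∈ [-1.1, -0.7) → IN Λ
#3 (1,4): internal coord 1 + (4)·λ' = +0.229670; +0.229670 ∉ [-1.1, -0.7) → out
#4 (1,8): internal coord 1 + (8)·λ' = -0.540659; -0.540659 ∉ [-1.1, -0.7) → out

2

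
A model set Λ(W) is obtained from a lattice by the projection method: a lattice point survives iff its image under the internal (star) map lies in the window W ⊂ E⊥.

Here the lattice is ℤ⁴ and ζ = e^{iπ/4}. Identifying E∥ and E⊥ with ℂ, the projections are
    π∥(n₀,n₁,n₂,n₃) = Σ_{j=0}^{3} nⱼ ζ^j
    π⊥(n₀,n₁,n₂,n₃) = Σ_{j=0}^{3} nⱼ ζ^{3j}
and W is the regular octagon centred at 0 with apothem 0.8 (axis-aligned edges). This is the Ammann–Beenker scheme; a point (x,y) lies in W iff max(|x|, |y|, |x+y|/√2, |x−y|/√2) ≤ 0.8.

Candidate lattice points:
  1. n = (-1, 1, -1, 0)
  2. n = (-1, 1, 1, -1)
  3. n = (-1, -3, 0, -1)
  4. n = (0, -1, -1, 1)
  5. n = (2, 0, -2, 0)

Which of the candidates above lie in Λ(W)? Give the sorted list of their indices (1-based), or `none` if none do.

none

π⊥(n) = n₀ + n₁ζ³ + n₂ζ⁶ + n₃ζ⁹ where ζ = e^{iπ/4}.
#1 (-1, 1, -1, 0): internal (-1.7071, 1.7071); octagon support 2.4142 vs apothem 0.8 → ∉ W
#2 (-1, 1, 1, -1): internal (-2.4142, -1.0000); octagon support 2.4142 vs apothem 0.8 → ∉ W
#3 (-1, -3, 0, -1): internal (0.4142, -2.8284); octagon support 2.8284 vs apothem 0.8 → ∉ W
#4 (0, -1, -1, 1): internal (1.4142, 1.0000); octagon support 1.7071 vs apothem 0.8 → ∉ W
#5 (2, 0, -2, 0): internal (2.0000, 2.0000); octagon support 2.8284 vs apothem 0.8 → ∉ W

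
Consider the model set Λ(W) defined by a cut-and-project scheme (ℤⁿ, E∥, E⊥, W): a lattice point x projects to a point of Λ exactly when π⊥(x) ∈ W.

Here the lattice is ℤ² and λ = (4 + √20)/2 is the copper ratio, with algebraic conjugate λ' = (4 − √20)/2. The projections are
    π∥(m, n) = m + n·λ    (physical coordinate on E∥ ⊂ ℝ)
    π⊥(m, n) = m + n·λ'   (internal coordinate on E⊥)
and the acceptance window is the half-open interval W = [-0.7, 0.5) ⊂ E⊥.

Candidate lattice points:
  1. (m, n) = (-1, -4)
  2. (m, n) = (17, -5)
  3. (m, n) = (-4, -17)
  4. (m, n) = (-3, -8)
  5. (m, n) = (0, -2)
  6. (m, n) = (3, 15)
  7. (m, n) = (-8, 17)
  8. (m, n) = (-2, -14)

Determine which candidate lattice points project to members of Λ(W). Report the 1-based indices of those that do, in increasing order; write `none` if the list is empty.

1, 3, 5, 6

λ' = (4−√20)/2 ≈ -0.236068.
candidate 1: (m,n)=(-1,-4) → π∥ = -1-4·λ ≈ -17.944272, π⊥ = -1-4·λ' ≈ -0.055728 ∈ [-0.7, 0.5) ⇒ IN Λ
candidate 2: (m,n)=(17,-5) → π∥ = 17-5·λ ≈ -4.180340, π⊥ = 17-5·λ' ≈ 18.180340 ∉ [-0.7, 0.5) ⇒ out
candidate 3: (m,n)=(-4,-17) → π∥ = -4-17·λ ≈ -76.013156, π⊥ = -4-17·λ' ≈ 0.013156 ∈ [-0.7, 0.5) ⇒ IN Λ
candidate 4: (m,n)=(-3,-8) → π∥ = -3-8·λ ≈ -36.888544, π⊥ = -3-8·λ' ≈ -1.111456 ∉ [-0.7, 0.5) ⇒ out
candidate 5: (m,n)=(0,-2) → π∥ = 0-2·λ ≈ -8.472136, π⊥ = 0-2·λ' ≈ 0.472136 ∈ [-0.7, 0.5) ⇒ IN Λ
candidate 6: (m,n)=(3,15) → π∥ = 3+15·λ ≈ 66.541020, π⊥ = 3+15·λ' ≈ -0.541020 ∈ [-0.7, 0.5) ⇒ IN Λ
candidate 7: (m,n)=(-8,17) → π∥ = -8+17·λ ≈ 64.013156, π⊥ = -8+17·λ' ≈ -12.013156 ∉ [-0.7, 0.5) ⇒ out
candidate 8: (m,n)=(-2,-14) → π∥ = -2-14·λ ≈ -61.304952, π⊥ = -2-14·λ' ≈ 1.304952 ∉ [-0.7, 0.5) ⇒ out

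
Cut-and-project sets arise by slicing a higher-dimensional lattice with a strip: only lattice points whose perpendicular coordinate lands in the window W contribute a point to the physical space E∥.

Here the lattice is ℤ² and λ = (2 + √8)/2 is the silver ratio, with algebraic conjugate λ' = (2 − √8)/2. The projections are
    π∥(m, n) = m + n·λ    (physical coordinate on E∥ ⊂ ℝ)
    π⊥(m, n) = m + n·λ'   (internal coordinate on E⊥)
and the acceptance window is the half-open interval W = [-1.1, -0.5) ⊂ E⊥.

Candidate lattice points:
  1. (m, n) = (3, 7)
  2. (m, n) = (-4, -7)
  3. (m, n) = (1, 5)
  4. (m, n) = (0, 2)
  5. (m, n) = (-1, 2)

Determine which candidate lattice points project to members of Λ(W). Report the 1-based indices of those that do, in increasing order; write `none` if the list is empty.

λ' = (2−√8)/2 ≈ -0.4142.
[1] lift (3,7): star map gives 0.1005; window check -1.1 ≤ 0.1005 < -0.5 is false → out
[2] lift (-4,-7): star map gives -1.1005; window check -1.1 ≤ -1.1005 < -0.5 is false → out
[3] lift (1,5): star map gives -1.0711; window check -1.1 ≤ -1.0711 < -0.5 is true → IN Λ
[4] lift (0,2): star map gives -0.8284; window check -1.1 ≤ -0.8284 < -0.5 is true → IN Λ
[5] lift (-1,2): star map gives -1.8284; window check -1.1 ≤ -1.8284 < -0.5 is false → out

3, 4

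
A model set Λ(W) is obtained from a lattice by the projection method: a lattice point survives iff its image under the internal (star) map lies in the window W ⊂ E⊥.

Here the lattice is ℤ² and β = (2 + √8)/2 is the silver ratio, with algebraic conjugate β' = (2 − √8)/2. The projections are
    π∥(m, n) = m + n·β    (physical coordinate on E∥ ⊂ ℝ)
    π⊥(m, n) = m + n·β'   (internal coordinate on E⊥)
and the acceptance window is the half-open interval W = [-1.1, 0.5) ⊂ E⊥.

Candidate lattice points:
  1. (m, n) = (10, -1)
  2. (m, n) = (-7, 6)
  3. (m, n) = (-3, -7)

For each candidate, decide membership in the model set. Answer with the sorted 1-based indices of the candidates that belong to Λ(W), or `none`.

3

Numerically β ≈ 2.4142 and β' = −1/β ≈ -0.4142.
candidate 1: (m,n)=(10,-1) → π∥ = 10-1·β ≈ 7.5858, π⊥ = 10-1·β' ≈ 10.4142 ∉ [-1.1, 0.5) ⇒ out
candidate 2: (m,n)=(-7,6) → π∥ = -7+6·β ≈ 7.4853, π⊥ = -7+6·β' ≈ -9.4853 ∉ [-1.1, 0.5) ⇒ out
candidate 3: (m,n)=(-3,-7) → π∥ = -3-7·β ≈ -19.8995, π⊥ = -3-7·β' ≈ -0.1005 ∈ [-1.1, 0.5) ⇒ IN Λ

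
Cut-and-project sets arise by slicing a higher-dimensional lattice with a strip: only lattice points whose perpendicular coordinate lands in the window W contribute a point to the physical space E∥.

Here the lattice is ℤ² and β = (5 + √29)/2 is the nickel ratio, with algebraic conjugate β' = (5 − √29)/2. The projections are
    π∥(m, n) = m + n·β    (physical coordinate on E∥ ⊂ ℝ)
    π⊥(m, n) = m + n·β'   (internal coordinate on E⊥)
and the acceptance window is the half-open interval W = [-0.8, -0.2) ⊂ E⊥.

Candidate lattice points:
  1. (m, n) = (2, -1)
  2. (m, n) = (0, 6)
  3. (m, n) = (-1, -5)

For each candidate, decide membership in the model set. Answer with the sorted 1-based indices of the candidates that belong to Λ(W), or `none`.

none

Numerically β ≈ 5.19258 and β' = −1/β ≈ -0.19258.
candidate 1: (m,n)=(2,-1) → π∥ = 2-1·β ≈ -3.19258, π⊥ = 2-1·β' ≈ 2.19258 ∉ [-0.8, -0.2) ⇒ out
candidate 2: (m,n)=(0,6) → π∥ = 0+6·β ≈ 31.15549, π⊥ = 0+6·β' ≈ -1.15549 ∉ [-0.8, -0.2) ⇒ out
candidate 3: (m,n)=(-1,-5) → π∥ = -1-5·β ≈ -26.96291, π⊥ = -1-5·β' ≈ -0.03709 ∉ [-0.8, -0.2) ⇒ out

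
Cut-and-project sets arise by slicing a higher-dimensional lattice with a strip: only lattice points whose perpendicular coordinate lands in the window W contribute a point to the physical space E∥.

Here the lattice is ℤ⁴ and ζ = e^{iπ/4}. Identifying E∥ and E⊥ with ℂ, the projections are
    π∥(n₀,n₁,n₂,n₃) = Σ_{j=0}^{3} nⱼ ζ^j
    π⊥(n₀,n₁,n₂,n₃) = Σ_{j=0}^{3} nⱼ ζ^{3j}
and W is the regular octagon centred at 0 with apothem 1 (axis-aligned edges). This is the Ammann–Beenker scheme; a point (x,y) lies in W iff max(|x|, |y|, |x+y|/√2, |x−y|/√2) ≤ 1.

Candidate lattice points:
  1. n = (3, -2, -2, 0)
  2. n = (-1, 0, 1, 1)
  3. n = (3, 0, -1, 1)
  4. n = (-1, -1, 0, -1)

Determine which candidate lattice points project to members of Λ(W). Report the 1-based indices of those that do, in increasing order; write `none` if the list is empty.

Internal map: ζ^{3j} for j=0..3 gives (1,0), (−√2/2,√2/2), (0,−1), (√2/2,√2/2).
candidate 1: n = (3, -2, -2, 0) → π⊥ ≈ (+4.41421, +0.58579); max(|x|,|y|,|x±y|/√2) = 4.41421 > 1 ⇒ ∉ W
candidate 2: n = (-1, 0, 1, 1) → π⊥ ≈ (-0.29289, -0.29289); max(|x|,|y|,|x±y|/√2) = 0.41421 ≤ 1 ⇒ ∈ W
candidate 3: n = (3, 0, -1, 1) → π⊥ ≈ (+3.70711, +1.70711); max(|x|,|y|,|x±y|/√2) = 3.82843 > 1 ⇒ ∉ W
candidate 4: n = (-1, -1, 0, -1) → π⊥ ≈ (-1.00000, -1.41421); max(|x|,|y|,|x±y|/√2) = 1.70711 > 1 ⇒ ∉ W

2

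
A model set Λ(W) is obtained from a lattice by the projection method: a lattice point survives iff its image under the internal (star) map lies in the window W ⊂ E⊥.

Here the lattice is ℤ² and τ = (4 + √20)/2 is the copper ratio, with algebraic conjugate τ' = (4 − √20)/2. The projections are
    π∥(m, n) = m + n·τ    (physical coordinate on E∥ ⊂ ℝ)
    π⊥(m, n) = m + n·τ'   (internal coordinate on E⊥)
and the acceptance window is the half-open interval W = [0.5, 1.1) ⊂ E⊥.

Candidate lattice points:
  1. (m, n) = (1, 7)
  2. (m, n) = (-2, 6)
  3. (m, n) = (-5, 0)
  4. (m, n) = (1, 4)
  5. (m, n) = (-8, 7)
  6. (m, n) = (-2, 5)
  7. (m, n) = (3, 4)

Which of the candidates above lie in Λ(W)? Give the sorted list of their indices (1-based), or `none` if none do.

none

Numerically τ ≈ 4.2361 and τ' = −1/τ ≈ -0.2361.
[1] lift (1,7): star map gives -0.6525; window check 0.5 ≤ -0.6525 < 1.1 is false → out
[2] lift (-2,6): star map gives -3.4164; window check 0.5 ≤ -3.4164 < 1.1 is false → out
[3] lift (-5,0): star map gives -5.0000; window check 0.5 ≤ -5.0000 < 1.1 is false → out
[4] lift (1,4): star map gives 0.0557; window check 0.5 ≤ 0.0557 < 1.1 is false → out
[5] lift (-8,7): star map gives -9.6525; window check 0.5 ≤ -9.6525 < 1.1 is false → out
[6] lift (-2,5): star map gives -3.1803; window check 0.5 ≤ -3.1803 < 1.1 is false → out
[7] lift (3,4): star map gives 2.0557; window check 0.5 ≤ 2.0557 < 1.1 is false → out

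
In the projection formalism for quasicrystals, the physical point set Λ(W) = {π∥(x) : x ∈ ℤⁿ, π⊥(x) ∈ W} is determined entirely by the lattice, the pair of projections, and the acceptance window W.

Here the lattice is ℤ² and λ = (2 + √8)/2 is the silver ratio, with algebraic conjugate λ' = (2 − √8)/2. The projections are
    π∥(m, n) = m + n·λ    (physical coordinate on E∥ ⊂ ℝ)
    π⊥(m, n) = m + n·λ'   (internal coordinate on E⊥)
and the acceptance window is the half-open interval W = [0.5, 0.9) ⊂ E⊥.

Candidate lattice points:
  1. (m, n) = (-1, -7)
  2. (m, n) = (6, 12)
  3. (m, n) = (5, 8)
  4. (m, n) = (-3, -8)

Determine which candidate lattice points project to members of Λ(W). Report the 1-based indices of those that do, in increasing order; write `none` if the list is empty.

Numerically λ ≈ 2.414214 and λ' = −1/λ ≈ -0.414214.
[1] lift (-1,-7): star map gives 1.899495; window check 0.5 ≤ 1.899495 < 0.9 is false → out
[2] lift (6,12): star map gives 1.029437; window check 0.5 ≤ 1.029437 < 0.9 is false → out
[3] lift (5,8): star map gives 1.686292; window check 0.5 ≤ 1.686292 < 0.9 is false → out
[4] lift (-3,-8): star map gives 0.313708; window check 0.5 ≤ 0.313708 < 0.9 is false → out

none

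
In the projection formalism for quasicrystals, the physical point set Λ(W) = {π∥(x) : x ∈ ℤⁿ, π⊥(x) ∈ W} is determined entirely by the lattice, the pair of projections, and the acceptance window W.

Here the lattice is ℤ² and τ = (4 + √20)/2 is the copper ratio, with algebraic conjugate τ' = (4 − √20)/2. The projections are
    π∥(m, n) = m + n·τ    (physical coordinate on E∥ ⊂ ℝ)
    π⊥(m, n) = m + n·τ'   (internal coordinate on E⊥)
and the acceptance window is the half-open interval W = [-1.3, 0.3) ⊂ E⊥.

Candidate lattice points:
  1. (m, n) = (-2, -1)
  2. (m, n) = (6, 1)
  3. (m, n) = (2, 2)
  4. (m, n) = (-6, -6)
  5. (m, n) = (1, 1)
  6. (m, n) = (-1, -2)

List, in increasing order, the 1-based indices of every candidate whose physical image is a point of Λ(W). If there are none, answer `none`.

Numerically τ ≈ 4.2361 and τ' = −1/τ ≈ -0.2361.
#1 (-2,-1): internal coord -2 + (-1)·τ' = -1.7639; -1.7639 ∉ [-1.3, 0.3) → out
#2 (6,1): internal coord 6 + (1)·τ' = +5.7639; +5.7639 ∉ [-1.3, 0.3) → out
#3 (2,2): internal coord 2 + (2)·τ' = +1.5279; +1.5279 ∉ [-1.3, 0.3) → out
#4 (-6,-6): internal coord -6 + (-6)·τ' = -4.5836; -4.5836 ∉ [-1.3, 0.3) → out
#5 (1,1): internal coord 1 + (1)·τ' = +0.7639; +0.7639 ∉ [-1.3, 0.3) → out
#6 (-1,-2): internal coord -1 + (-2)·τ' = -0.5279; -0.5279 ∈ [-1.3, 0.3) → IN Λ

6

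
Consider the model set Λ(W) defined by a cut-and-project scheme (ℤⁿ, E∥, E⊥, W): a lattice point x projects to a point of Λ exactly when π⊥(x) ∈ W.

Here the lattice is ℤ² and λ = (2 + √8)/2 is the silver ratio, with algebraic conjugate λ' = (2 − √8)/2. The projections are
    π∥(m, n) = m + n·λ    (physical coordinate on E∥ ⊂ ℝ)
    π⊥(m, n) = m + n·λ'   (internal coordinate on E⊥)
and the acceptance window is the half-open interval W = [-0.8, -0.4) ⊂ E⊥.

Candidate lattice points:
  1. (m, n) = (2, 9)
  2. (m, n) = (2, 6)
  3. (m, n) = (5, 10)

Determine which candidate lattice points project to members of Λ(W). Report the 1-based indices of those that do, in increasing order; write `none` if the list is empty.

Numerically λ ≈ 2.41421 and λ' = −1/λ ≈ -0.41421.
#1 (2,9): internal coord 2 + (9)·λ' = -1.72792; -1.72792 ∉ [-0.8, -0.4) → out
#2 (2,6): internal coord 2 + (6)·λ' = -0.48528; -0.48528 ∈ [-0.8, -0.4) → IN Λ
#3 (5,10): internal coord 5 + (10)·λ' = +0.85786; +0.85786 ∉ [-0.8, -0.4) → out

2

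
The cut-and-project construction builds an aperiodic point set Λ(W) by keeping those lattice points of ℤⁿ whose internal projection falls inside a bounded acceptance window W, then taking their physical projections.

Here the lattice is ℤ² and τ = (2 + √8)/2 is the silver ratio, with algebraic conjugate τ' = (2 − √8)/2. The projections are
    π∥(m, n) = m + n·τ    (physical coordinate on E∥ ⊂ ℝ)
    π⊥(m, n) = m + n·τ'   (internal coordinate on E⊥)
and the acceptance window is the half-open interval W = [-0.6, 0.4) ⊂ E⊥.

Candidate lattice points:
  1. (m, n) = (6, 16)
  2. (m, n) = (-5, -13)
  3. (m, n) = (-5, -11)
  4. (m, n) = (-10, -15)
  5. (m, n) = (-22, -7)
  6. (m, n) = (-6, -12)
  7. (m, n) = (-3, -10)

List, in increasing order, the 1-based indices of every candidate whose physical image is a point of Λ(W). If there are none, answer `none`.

Numerically τ ≈ 2.414214 and τ' = −1/τ ≈ -0.414214.
candidate 1: (m,n)=(6,16) → π∥ = 6+16·τ ≈ 44.627417, π⊥ = 6+16·τ' ≈ -0.627417 ∉ [-0.6, 0.4) ⇒ out
candidate 2: (m,n)=(-5,-13) → π∥ = -5-13·τ ≈ -36.384776, π⊥ = -5-13·τ' ≈ 0.384776 ∈ [-0.6, 0.4) ⇒ IN Λ
candidate 3: (m,n)=(-5,-11) → π∥ = -5-11·τ ≈ -31.556349, π⊥ = -5-11·τ' ≈ -0.443651 ∈ [-0.6, 0.4) ⇒ IN Λ
candidate 4: (m,n)=(-10,-15) → π∥ = -10-15·τ ≈ -46.213203, π⊥ = -10-15·τ' ≈ -3.786797 ∉ [-0.6, 0.4) ⇒ out
candidate 5: (m,n)=(-22,-7) → π∥ = -22-7·τ ≈ -38.899495, π⊥ = -22-7·τ' ≈ -19.100505 ∉ [-0.6, 0.4) ⇒ out
candidate 6: (m,n)=(-6,-12) → π∥ = -6-12·τ ≈ -34.970563, π⊥ = -6-12·τ' ≈ -1.029437 ∉ [-0.6, 0.4) ⇒ out
candidate 7: (m,n)=(-3,-10) → π∥ = -3-10·τ ≈ -27.142136, π⊥ = -3-10·τ' ≈ 1.142136 ∉ [-0.6, 0.4) ⇒ out

2, 3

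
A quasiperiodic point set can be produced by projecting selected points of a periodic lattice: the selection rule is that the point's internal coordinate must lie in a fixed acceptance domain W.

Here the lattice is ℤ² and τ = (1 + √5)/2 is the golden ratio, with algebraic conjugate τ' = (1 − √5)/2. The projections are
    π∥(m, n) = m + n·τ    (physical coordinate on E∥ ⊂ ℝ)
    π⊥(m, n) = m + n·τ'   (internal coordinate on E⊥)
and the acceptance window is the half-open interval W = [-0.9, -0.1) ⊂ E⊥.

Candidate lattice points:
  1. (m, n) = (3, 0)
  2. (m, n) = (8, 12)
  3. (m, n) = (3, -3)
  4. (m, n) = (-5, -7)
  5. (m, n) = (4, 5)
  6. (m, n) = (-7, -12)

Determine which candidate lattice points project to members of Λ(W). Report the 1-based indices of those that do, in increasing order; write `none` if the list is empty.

4

Compute τ' = (1−√5)/2 = -0.61803, so π⊥(m,n) = m -0.61803·n.
#1 (3,0): internal coord 3 + (0)·τ' = +3.00000; +3.00000 ∉ [-0.9, -0.1) → out
#2 (8,12): internal coord 8 + (12)·τ' = +0.58359; +0.58359 ∉ [-0.9, -0.1) → out
#3 (3,-3): internal coord 3 + (-3)·τ' = +4.85410; +4.85410 ∉ [-0.9, -0.1) → out
#4 (-5,-7): internal coord -5 + (-7)·τ' = -0.67376; -0.67376 ∈ [-0.9, -0.1) → IN Λ
#5 (4,5): internal coord 4 + (5)·τ' = +0.90983; +0.90983 ∉ [-0.9, -0.1) → out
#6 (-7,-12): internal coord -7 + (-12)·τ' = +0.41641; +0.41641 ∉ [-0.9, -0.1) → out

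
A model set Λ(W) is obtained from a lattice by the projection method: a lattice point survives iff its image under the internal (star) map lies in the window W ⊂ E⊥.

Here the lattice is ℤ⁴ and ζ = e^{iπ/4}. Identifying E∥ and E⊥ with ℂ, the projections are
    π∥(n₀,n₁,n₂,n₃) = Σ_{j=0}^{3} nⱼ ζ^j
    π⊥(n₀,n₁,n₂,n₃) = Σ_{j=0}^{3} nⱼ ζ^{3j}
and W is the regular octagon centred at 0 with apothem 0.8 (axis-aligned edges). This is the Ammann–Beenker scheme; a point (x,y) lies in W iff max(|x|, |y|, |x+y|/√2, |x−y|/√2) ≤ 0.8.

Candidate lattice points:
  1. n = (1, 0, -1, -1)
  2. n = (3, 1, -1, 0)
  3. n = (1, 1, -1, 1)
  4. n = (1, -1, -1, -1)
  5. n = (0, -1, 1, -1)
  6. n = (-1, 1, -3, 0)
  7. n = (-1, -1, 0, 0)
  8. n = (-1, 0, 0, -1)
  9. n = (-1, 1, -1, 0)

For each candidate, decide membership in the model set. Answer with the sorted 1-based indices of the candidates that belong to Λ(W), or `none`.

1, 7

Internal map: ζ^{3j} for j=0..3 gives (1,0), (−√2/2,√2/2), (0,−1), (√2/2,√2/2).
#1 (1, 0, -1, -1): internal (0.292893, 0.292893); octagon support 0.414214 vs apothem 0.8 → ∈ W
#2 (3, 1, -1, 0): internal (2.292893, 1.707107); octagon support 2.828427 vs apothem 0.8 → ∉ W
#3 (1, 1, -1, 1): internal (1.000000, 2.414214); octagon support 2.414214 vs apothem 0.8 → ∉ W
#4 (1, -1, -1, -1): internal (1.000000, -0.414214); octagon support 1.000000 vs apothem 0.8 → ∉ W
#5 (0, -1, 1, -1): internal (0.000000, -2.414214); octagon support 2.414214 vs apothem 0.8 → ∉ W
#6 (-1, 1, -3, 0): internal (-1.707107, 3.707107); octagon support 3.828427 vs apothem 0.8 → ∉ W
#7 (-1, -1, 0, 0): internal (-0.292893, -0.707107); octagon support 0.707107 vs apothem 0.8 → ∈ W
#8 (-1, 0, 0, -1): internal (-1.707107, -0.707107); octagon support 1.707107 vs apothem 0.8 → ∉ W
#9 (-1, 1, -1, 0): internal (-1.707107, 1.707107); octagon support 2.414214 vs apothem 0.8 → ∉ W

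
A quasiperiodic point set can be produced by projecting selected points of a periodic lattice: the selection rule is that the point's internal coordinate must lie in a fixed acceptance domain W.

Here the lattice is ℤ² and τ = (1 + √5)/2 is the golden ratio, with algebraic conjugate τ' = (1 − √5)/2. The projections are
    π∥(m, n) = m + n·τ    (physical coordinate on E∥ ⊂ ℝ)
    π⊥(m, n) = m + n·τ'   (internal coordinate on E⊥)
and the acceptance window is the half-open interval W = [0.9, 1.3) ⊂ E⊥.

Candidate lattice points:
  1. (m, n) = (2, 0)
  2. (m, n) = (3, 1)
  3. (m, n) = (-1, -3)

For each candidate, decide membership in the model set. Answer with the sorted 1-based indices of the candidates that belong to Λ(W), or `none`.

Compute τ' = (1−√5)/2 = -0.6180, so π⊥(m,n) = m -0.6180·n.
#1 (2,0): internal coord 2 + (0)·τ' = +2.0000; +2.0000 ∉ [0.9, 1.3) → out
#2 (3,1): internal coord 3 + (1)·τ' = +2.3820; +2.3820 ∉ [0.9, 1.3) → out
#3 (-1,-3): internal coord -1 + (-3)·τ' = +0.8541; +0.8541 ∉ [0.9, 1.3) → out

none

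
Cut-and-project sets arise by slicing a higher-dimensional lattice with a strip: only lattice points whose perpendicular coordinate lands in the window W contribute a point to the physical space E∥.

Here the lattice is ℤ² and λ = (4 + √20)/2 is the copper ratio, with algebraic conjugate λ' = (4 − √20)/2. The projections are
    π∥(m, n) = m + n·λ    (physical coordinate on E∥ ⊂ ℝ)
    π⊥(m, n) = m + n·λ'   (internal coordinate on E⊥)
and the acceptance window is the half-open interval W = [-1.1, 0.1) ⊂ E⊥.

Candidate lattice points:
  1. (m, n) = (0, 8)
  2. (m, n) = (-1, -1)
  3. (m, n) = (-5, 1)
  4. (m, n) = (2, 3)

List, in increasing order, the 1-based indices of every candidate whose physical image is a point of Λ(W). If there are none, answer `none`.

2

Numerically λ ≈ 4.2361 and λ' = −1/λ ≈ -0.2361.
#1 (0,8): internal coord 0 + (8)·λ' = -1.8885; -1.8885 ∉ [-1.1, 0.1) → out
#2 (-1,-1): internal coord -1 + (-1)·λ' = -0.7639; -0.7639 ∈ [-1.1, 0.1) → IN Λ
#3 (-5,1): internal coord -5 + (1)·λ' = -5.2361; -5.2361 ∉ [-1.1, 0.1) → out
#4 (2,3): internal coord 2 + (3)·λ' = +1.2918; +1.2918 ∉ [-1.1, 0.1) → out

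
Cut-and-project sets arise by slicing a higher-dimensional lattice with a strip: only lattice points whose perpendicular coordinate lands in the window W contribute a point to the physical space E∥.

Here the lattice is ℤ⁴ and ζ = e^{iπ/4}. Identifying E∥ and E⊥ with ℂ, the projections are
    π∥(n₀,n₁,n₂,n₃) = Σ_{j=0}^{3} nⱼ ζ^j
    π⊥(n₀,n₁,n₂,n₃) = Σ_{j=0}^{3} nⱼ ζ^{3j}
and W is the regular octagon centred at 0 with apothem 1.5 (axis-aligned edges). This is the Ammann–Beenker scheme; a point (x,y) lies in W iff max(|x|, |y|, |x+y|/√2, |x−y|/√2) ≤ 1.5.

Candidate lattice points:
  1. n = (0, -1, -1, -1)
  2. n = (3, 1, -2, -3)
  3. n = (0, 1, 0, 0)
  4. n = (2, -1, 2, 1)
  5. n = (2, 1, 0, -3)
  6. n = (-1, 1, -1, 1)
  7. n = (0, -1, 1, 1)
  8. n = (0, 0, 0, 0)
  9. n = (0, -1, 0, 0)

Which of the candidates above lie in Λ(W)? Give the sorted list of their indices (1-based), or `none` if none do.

With ζ = e^{iπ/4} the internal vectors are ζ^0,ζ^3,ζ^6,ζ^9.
#1 (0, -1, -1, -1): internal (0.00000, -0.41421); octagon support 0.41421 vs apothem 1.5 → ∈ W
#2 (3, 1, -2, -3): internal (0.17157, 0.58579); octagon support 0.58579 vs apothem 1.5 → ∈ W
#3 (0, 1, 0, 0): internal (-0.70711, 0.70711); octagon support 1.00000 vs apothem 1.5 → ∈ W
#4 (2, -1, 2, 1): internal (3.41421, -2.00000); octagon support 3.82843 vs apothem 1.5 → ∉ W
#5 (2, 1, 0, -3): internal (-0.82843, -1.41421); octagon support 1.58579 vs apothem 1.5 → ∉ W
#6 (-1, 1, -1, 1): internal (-1.00000, 2.41421); octagon support 2.41421 vs apothem 1.5 → ∉ W
#7 (0, -1, 1, 1): internal (1.41421, -1.00000); octagon support 1.70711 vs apothem 1.5 → ∉ W
#8 (0, 0, 0, 0): internal (0.00000, 0.00000); octagon support 0.00000 vs apothem 1.5 → ∈ W
#9 (0, -1, 0, 0): internal (0.70711, -0.70711); octagon support 1.00000 vs apothem 1.5 → ∈ W

1, 2, 3, 8, 9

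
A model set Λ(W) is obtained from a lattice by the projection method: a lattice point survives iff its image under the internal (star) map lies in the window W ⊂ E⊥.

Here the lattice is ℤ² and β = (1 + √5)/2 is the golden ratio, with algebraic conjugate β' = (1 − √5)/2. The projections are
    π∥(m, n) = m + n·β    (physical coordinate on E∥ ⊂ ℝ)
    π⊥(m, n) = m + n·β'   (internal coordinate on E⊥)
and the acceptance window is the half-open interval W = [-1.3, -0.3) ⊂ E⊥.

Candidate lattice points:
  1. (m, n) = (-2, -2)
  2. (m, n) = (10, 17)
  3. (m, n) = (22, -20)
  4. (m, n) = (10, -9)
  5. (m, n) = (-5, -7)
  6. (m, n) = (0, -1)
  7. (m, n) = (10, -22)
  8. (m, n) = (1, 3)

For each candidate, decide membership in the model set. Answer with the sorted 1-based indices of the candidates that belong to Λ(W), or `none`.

β' = (1−√5)/2 ≈ -0.61803.
#1 (-2,-2): internal coord -2 + (-2)·β' = -0.76393; -0.76393 ∈ [-1.3, -0.3) → IN Λ
#2 (10,17): internal coord 10 + (17)·β' = -0.50658; -0.50658 ∈ [-1.3, -0.3) → IN Λ
#3 (22,-20): internal coord 22 + (-20)·β' = +34.36068; +34.36068 ∉ [-1.3, -0.3) → out
#4 (10,-9): internal coord 10 + (-9)·β' = +15.56231; +15.56231 ∉ [-1.3, -0.3) → out
#5 (-5,-7): internal coord -5 + (-7)·β' = -0.67376; -0.67376 ∈ [-1.3, -0.3) → IN Λ
#6 (0,-1): internal coord 0 + (-1)·β' = +0.61803; +0.61803 ∉ [-1.3, -0.3) → out
#7 (10,-22): internal coord 10 + (-22)·β' = +23.59675; +23.59675 ∉ [-1.3, -0.3) → out
#8 (1,3): internal coord 1 + (3)·β' = -0.85410; -0.85410 ∈ [-1.3, -0.3) → IN Λ

1, 2, 5, 8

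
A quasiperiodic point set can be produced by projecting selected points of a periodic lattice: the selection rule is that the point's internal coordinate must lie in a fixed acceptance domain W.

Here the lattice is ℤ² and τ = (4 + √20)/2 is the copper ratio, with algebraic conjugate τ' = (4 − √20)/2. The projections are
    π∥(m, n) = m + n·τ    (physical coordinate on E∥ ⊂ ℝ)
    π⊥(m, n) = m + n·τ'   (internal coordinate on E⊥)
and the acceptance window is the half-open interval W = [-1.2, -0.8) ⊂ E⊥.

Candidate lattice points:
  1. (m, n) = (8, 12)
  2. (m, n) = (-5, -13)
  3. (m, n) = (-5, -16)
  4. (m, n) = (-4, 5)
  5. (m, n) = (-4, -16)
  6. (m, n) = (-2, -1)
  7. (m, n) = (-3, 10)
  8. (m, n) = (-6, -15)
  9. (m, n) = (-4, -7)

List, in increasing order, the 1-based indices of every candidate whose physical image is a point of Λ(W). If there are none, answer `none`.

Numerically τ ≈ 4.2361 and τ' = −1/τ ≈ -0.2361.
[1] lift (8,12): star map gives 5.1672; window check -1.2 ≤ 5.1672 < -0.8 is false → out
[2] lift (-5,-13): star map gives -1.9311; window check -1.2 ≤ -1.9311 < -0.8 is false → out
[3] lift (-5,-16): star map gives -1.2229; window check -1.2 ≤ -1.2229 < -0.8 is false → out
[4] lift (-4,5): star map gives -5.1803; window check -1.2 ≤ -5.1803 < -0.8 is false → out
[5] lift (-4,-16): star map gives -0.2229; window check -1.2 ≤ -0.2229 < -0.8 is false → out
[6] lift (-2,-1): star map gives -1.7639; window check -1.2 ≤ -1.7639 < -0.8 is false → out
[7] lift (-3,10): star map gives -5.3607; window check -1.2 ≤ -5.3607 < -0.8 is false → out
[8] lift (-6,-15): star map gives -2.4590; window check -1.2 ≤ -2.4590 < -0.8 is false → out
[9] lift (-4,-7): star map gives -2.3475; window check -1.2 ≤ -2.3475 < -0.8 is false → out

none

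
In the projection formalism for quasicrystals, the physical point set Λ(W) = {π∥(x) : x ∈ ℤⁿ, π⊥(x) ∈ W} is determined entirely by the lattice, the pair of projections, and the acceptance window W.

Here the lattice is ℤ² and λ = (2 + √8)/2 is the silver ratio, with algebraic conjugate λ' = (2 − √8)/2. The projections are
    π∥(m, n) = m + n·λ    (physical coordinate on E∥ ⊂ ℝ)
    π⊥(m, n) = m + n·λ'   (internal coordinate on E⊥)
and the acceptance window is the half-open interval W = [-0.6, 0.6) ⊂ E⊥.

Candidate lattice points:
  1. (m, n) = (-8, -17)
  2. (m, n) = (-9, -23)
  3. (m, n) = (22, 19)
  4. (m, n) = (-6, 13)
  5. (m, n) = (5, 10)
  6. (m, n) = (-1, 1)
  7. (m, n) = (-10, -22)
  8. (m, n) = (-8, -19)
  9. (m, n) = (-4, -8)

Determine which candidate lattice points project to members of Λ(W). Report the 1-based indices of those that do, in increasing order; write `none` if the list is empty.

2, 8

Numerically λ ≈ 2.41421 and λ' = −1/λ ≈ -0.41421.
[1] lift (-8,-17): star map gives -0.95837; window check -0.6 ≤ -0.95837 < 0.6 is false → out
[2] lift (-9,-23): star map gives 0.52691; window check -0.6 ≤ 0.52691 < 0.6 is true → IN Λ
[3] lift (22,19): star map gives 14.12994; window check -0.6 ≤ 14.12994 < 0.6 is false → out
[4] lift (-6,13): star map gives -11.38478; window check -0.6 ≤ -11.38478 < 0.6 is false → out
[5] lift (5,10): star map gives 0.85786; window check -0.6 ≤ 0.85786 < 0.6 is false → out
[6] lift (-1,1): star map gives -1.41421; window check -0.6 ≤ -1.41421 < 0.6 is false → out
[7] lift (-10,-22): star map gives -0.88730; window check -0.6 ≤ -0.88730 < 0.6 is false → out
[8] lift (-8,-19): star map gives -0.12994; window check -0.6 ≤ -0.12994 < 0.6 is true → IN Λ
[9] lift (-4,-8): star map gives -0.68629; window check -0.6 ≤ -0.68629 < 0.6 is false → out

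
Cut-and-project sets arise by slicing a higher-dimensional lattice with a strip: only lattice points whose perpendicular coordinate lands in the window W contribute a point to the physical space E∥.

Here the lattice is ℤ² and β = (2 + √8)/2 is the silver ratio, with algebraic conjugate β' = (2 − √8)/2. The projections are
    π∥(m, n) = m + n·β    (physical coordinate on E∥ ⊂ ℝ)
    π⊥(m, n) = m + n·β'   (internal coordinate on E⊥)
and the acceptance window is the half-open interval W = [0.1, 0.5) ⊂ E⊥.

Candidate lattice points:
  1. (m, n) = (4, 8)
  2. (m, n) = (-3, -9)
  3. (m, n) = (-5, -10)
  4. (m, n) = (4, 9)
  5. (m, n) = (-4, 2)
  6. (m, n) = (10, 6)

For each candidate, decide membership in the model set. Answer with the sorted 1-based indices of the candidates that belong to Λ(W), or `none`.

Numerically β ≈ 2.414214 and β' = −1/β ≈ -0.414214.
#1 (4,8): internal coord 4 + (8)·β' = +0.686292; +0.686292 ∉ [0.1, 0.5) → out
#2 (-3,-9): internal coord -3 + (-9)·β' = +0.727922; +0.727922 ∉ [0.1, 0.5) → out
#3 (-5,-10): internal coord -5 + (-10)·β' = -0.857864; -0.857864 ∉ [0.1, 0.5) → out
#4 (4,9): internal coord 4 + (9)·β' = +0.272078; +0.272078 ∈ [0.1, 0.5) → IN Λ
#5 (-4,2): internal coord -4 + (2)·β' = -4.828427; -4.828427 ∉ [0.1, 0.5) → out
#6 (10,6): internal coord 10 + (6)·β' = +7.514719; +7.514719 ∉ [0.1, 0.5) → out

4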